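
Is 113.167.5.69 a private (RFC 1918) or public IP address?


RFC 1918 private ranges:
  10.0.0.0/8 (10.0.0.0 - 10.255.255.255)
  172.16.0.0/12 (172.16.0.0 - 172.31.255.255)
  192.168.0.0/16 (192.168.0.0 - 192.168.255.255)
Public (not in any RFC 1918 range)


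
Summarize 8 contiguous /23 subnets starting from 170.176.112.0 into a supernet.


Original prefix: /23
Number of subnets: 8 = 2^3
New prefix = 23 - 3 = 20
Supernet: 170.176.112.0/20


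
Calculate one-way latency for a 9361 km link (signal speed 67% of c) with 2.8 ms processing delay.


Speed = 0.67 * 3e5 km/s = 201000 km/s
Propagation delay = 9361 / 201000 = 0.0466 s = 46.5721 ms
Processing delay = 2.8 ms
Total one-way latency = 49.3721 ms


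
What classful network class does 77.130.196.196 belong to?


First octet: 77
Binary: 01001101
0xxxxxxx -> Class A (1-126)
Class A, default mask 255.0.0.0 (/8)


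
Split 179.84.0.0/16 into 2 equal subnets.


New prefix = 16 + 1 = 17
Each subnet has 32768 addresses
  179.84.0.0/17
  179.84.128.0/17
Subnets: 179.84.0.0/17, 179.84.128.0/17


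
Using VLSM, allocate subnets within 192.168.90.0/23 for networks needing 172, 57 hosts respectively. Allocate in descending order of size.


172 hosts -> /24 (254 usable): 192.168.90.0/24
57 hosts -> /26 (62 usable): 192.168.91.0/26
Allocation: 192.168.90.0/24 (172 hosts, 254 usable); 192.168.91.0/26 (57 hosts, 62 usable)


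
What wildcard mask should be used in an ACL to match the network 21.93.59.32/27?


Subnet mask: 255.255.255.224
Wildcard = 255.255.255.255 - subnet mask
255 - 255 = 0
255 - 255 = 0
255 - 255 = 0
255 - 224 = 31
Wildcard: 0.0.0.31


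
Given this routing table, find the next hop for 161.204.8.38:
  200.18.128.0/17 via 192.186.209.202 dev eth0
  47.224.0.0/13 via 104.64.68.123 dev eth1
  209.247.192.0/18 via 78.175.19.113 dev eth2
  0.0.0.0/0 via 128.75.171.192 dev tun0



Longest prefix match for 161.204.8.38:
  /17 200.18.128.0: no
  /13 47.224.0.0: no
  /18 209.247.192.0: no
  /0 0.0.0.0: MATCH
Selected: next-hop 128.75.171.192 via tun0 (matched /0)


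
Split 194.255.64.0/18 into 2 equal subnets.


New prefix = 18 + 1 = 19
Each subnet has 8192 addresses
  194.255.64.0/19
  194.255.96.0/19
Subnets: 194.255.64.0/19, 194.255.96.0/19


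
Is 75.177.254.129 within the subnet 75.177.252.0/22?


Subnet network: 75.177.252.0
Test IP AND mask: 75.177.252.0
Yes, 75.177.254.129 is in 75.177.252.0/22


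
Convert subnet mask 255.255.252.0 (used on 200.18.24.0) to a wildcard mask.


Subnet mask: 255.255.252.0
Wildcard = 255.255.255.255 - subnet mask
255 - 255 = 0
255 - 255 = 0
255 - 252 = 3
255 - 0 = 255
Wildcard: 0.0.3.255


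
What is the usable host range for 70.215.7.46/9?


Network: 70.128.0.0
Broadcast: 70.255.255.255
First usable = network + 1
Last usable = broadcast - 1
Range: 70.128.0.1 to 70.255.255.254


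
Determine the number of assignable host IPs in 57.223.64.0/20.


Host bits = 32 - 20 = 12
Total addresses = 2^12 = 4096
Usable = total - 2 (network and broadcast)
Usable hosts: 4094


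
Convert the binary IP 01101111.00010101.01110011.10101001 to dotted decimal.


01101111 = 111
00010101 = 21
01110011 = 115
10101001 = 169
IP: 111.21.115.169


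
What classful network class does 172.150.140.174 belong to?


First octet: 172
Binary: 10101100
10xxxxxx -> Class B (128-191)
Class B, default mask 255.255.0.0 (/16)


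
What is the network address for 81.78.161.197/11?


IP:   01010001.01001110.10100001.11000101
Mask: 11111111.11100000.00000000.00000000
AND operation:
Net:  01010001.01000000.00000000.00000000
Network: 81.64.0.0/11


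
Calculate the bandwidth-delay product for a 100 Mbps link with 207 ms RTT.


BDP = bandwidth * RTT
= 100 Mbps * 207 ms
= 100 * 1e6 * 207 / 1000 bits
= 20700000 bits
= 2587500 bytes
= 2526.8555 KB
BDP = 20700000 bits (2587500 bytes)


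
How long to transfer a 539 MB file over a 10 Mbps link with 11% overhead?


Effective throughput = 10 * (1 - 11/100) = 8.9 Mbps
File size in Mb = 539 * 8 = 4312 Mb
Time = 4312 / 8.9
Time = 484.4944 seconds


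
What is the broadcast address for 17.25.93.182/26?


Network: 17.25.93.128/26
Host bits = 6
Set all host bits to 1:
Broadcast: 17.25.93.191


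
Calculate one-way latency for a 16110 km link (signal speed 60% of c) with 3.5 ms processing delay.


Speed = 0.6 * 3e5 km/s = 180000 km/s
Propagation delay = 16110 / 180000 = 0.0895 s = 89.5 ms
Processing delay = 3.5 ms
Total one-way latency = 93 ms


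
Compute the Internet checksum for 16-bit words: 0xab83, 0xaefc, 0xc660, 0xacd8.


Sum all words (with carry folding):
+ 0xab83 = 0xab83
+ 0xaefc = 0x5a80
+ 0xc660 = 0x20e1
+ 0xacd8 = 0xcdb9
One's complement: ~0xcdb9
Checksum = 0x3246


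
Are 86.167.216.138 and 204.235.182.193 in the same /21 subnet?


Mask: 255.255.248.0
86.167.216.138 AND mask = 86.167.216.0
204.235.182.193 AND mask = 204.235.176.0
No, different subnets (86.167.216.0 vs 204.235.176.0)


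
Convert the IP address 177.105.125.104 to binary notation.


177 = 10110001
105 = 01101001
125 = 01111101
104 = 01101000
Binary: 10110001.01101001.01111101.01101000


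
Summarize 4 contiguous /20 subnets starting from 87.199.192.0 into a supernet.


Original prefix: /20
Number of subnets: 4 = 2^2
New prefix = 20 - 2 = 18
Supernet: 87.199.192.0/18


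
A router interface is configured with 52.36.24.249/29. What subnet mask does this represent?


/29 means 29 network bits, 3 host bits
Binary: 11111111111111111111111111111000
Mask: 255.255.255.248


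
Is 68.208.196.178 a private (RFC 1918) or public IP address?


RFC 1918 private ranges:
  10.0.0.0/8 (10.0.0.0 - 10.255.255.255)
  172.16.0.0/12 (172.16.0.0 - 172.31.255.255)
  192.168.0.0/16 (192.168.0.0 - 192.168.255.255)
Public (not in any RFC 1918 range)


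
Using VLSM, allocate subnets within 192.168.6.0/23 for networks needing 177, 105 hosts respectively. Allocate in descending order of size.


177 hosts -> /24 (254 usable): 192.168.6.0/24
105 hosts -> /25 (126 usable): 192.168.7.0/25
Allocation: 192.168.6.0/24 (177 hosts, 254 usable); 192.168.7.0/25 (105 hosts, 126 usable)


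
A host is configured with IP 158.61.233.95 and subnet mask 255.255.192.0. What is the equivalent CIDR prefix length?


Binary: 11111111.11111111.11000000.00000000
Count leading 1s
Prefix: /18


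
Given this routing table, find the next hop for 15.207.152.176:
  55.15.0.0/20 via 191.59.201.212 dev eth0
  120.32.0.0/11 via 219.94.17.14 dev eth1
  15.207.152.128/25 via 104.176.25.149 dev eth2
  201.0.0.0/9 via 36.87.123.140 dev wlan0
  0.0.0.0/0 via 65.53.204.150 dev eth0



Longest prefix match for 15.207.152.176:
  /20 55.15.0.0: no
  /11 120.32.0.0: no
  /25 15.207.152.128: MATCH
  /9 201.0.0.0: no
  /0 0.0.0.0: MATCH
Selected: next-hop 104.176.25.149 via eth2 (matched /25)


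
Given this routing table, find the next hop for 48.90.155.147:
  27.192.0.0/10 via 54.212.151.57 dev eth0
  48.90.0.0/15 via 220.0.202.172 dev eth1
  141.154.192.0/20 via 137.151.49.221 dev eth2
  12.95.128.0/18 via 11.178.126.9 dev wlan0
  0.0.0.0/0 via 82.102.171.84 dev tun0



Longest prefix match for 48.90.155.147:
  /10 27.192.0.0: no
  /15 48.90.0.0: MATCH
  /20 141.154.192.0: no
  /18 12.95.128.0: no
  /0 0.0.0.0: MATCH
Selected: next-hop 220.0.202.172 via eth1 (matched /15)


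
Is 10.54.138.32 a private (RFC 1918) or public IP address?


RFC 1918 private ranges:
  10.0.0.0/8 (10.0.0.0 - 10.255.255.255)
  172.16.0.0/12 (172.16.0.0 - 172.31.255.255)
  192.168.0.0/16 (192.168.0.0 - 192.168.255.255)
Private (in 10.0.0.0/8)


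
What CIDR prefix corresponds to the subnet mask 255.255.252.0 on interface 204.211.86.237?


Binary: 11111111.11111111.11111100.00000000
Count leading 1s
Prefix: /22


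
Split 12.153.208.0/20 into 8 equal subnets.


New prefix = 20 + 3 = 23
Each subnet has 512 addresses
  12.153.208.0/23
  12.153.210.0/23
  12.153.212.0/23
  12.153.214.0/23
  12.153.216.0/23
  12.153.218.0/23
  12.153.220.0/23
  12.153.222.0/23
Subnets: 12.153.208.0/23, 12.153.210.0/23, 12.153.212.0/23, 12.153.214.0/23, 12.153.216.0/23, 12.153.218.0/23, 12.153.220.0/23, 12.153.222.0/23


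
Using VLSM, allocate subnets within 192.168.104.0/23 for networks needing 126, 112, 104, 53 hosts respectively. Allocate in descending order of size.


126 hosts -> /25 (126 usable): 192.168.104.0/25
112 hosts -> /25 (126 usable): 192.168.104.128/25
104 hosts -> /25 (126 usable): 192.168.105.0/25
53 hosts -> /26 (62 usable): 192.168.105.128/26
Allocation: 192.168.104.0/25 (126 hosts, 126 usable); 192.168.104.128/25 (112 hosts, 126 usable); 192.168.105.0/25 (104 hosts, 126 usable); 192.168.105.128/26 (53 hosts, 62 usable)


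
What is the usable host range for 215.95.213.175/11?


Network: 215.64.0.0
Broadcast: 215.95.255.255
First usable = network + 1
Last usable = broadcast - 1
Range: 215.64.0.1 to 215.95.255.254


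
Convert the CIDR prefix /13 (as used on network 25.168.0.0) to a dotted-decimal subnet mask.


/13 means 13 network bits, 19 host bits
Binary: 11111111111110000000000000000000
Mask: 255.248.0.0


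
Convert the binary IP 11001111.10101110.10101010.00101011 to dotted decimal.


11001111 = 207
10101110 = 174
10101010 = 170
00101011 = 43
IP: 207.174.170.43


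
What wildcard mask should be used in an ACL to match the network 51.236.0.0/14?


Subnet mask: 255.252.0.0
Wildcard = 255.255.255.255 - subnet mask
255 - 255 = 0
255 - 252 = 3
255 - 0 = 255
255 - 0 = 255
Wildcard: 0.3.255.255


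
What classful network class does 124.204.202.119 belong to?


First octet: 124
Binary: 01111100
0xxxxxxx -> Class A (1-126)
Class A, default mask 255.0.0.0 (/8)


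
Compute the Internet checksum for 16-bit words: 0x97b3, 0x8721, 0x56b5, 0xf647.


Sum all words (with carry folding):
+ 0x97b3 = 0x97b3
+ 0x8721 = 0x1ed5
+ 0x56b5 = 0x758a
+ 0xf647 = 0x6bd2
One's complement: ~0x6bd2
Checksum = 0x942d


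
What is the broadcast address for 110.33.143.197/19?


Network: 110.33.128.0/19
Host bits = 13
Set all host bits to 1:
Broadcast: 110.33.159.255


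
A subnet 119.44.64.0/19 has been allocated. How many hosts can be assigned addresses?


Host bits = 32 - 19 = 13
Total addresses = 2^13 = 8192
Usable = total - 2 (network and broadcast)
Usable hosts: 8190


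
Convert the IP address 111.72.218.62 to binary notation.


111 = 01101111
72 = 01001000
218 = 11011010
62 = 00111110
Binary: 01101111.01001000.11011010.00111110


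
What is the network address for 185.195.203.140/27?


IP:   10111001.11000011.11001011.10001100
Mask: 11111111.11111111.11111111.11100000
AND operation:
Net:  10111001.11000011.11001011.10000000
Network: 185.195.203.128/27


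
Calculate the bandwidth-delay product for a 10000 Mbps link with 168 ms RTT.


BDP = bandwidth * RTT
= 10000 Mbps * 168 ms
= 10000 * 1e6 * 168 / 1000 bits
= 1680000000 bits
= 210000000 bytes
= 205078.125 KB
BDP = 1680000000 bits (210000000 bytes)


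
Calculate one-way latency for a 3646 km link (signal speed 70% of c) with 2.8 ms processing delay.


Speed = 0.7 * 3e5 km/s = 210000 km/s
Propagation delay = 3646 / 210000 = 0.0174 s = 17.3619 ms
Processing delay = 2.8 ms
Total one-way latency = 20.1619 ms


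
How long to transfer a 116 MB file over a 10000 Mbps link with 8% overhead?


Effective throughput = 10000 * (1 - 8/100) = 9200 Mbps
File size in Mb = 116 * 8 = 928 Mb
Time = 928 / 9200
Time = 0.1009 seconds


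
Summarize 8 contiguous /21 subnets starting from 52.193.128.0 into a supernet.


Original prefix: /21
Number of subnets: 8 = 2^3
New prefix = 21 - 3 = 18
Supernet: 52.193.128.0/18


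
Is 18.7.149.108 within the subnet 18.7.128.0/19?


Subnet network: 18.7.128.0
Test IP AND mask: 18.7.128.0
Yes, 18.7.149.108 is in 18.7.128.0/19


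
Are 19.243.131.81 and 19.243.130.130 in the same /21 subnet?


Mask: 255.255.248.0
19.243.131.81 AND mask = 19.243.128.0
19.243.130.130 AND mask = 19.243.128.0
Yes, same subnet (19.243.128.0)


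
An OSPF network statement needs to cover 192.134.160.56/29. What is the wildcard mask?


Subnet mask: 255.255.255.248
Wildcard = 255.255.255.255 - subnet mask
255 - 255 = 0
255 - 255 = 0
255 - 255 = 0
255 - 248 = 7
Wildcard: 0.0.0.7


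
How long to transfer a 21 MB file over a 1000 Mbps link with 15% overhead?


Effective throughput = 1000 * (1 - 15/100) = 850 Mbps
File size in Mb = 21 * 8 = 168 Mb
Time = 168 / 850
Time = 0.1976 seconds


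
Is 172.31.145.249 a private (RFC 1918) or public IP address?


RFC 1918 private ranges:
  10.0.0.0/8 (10.0.0.0 - 10.255.255.255)
  172.16.0.0/12 (172.16.0.0 - 172.31.255.255)
  192.168.0.0/16 (192.168.0.0 - 192.168.255.255)
Private (in 172.16.0.0/12)


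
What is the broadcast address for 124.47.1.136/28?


Network: 124.47.1.128/28
Host bits = 4
Set all host bits to 1:
Broadcast: 124.47.1.143


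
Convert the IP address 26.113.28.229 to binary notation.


26 = 00011010
113 = 01110001
28 = 00011100
229 = 11100101
Binary: 00011010.01110001.00011100.11100101


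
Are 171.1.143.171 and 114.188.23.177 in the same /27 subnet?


Mask: 255.255.255.224
171.1.143.171 AND mask = 171.1.143.160
114.188.23.177 AND mask = 114.188.23.160
No, different subnets (171.1.143.160 vs 114.188.23.160)


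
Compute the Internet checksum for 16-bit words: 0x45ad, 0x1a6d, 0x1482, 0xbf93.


Sum all words (with carry folding):
+ 0x45ad = 0x45ad
+ 0x1a6d = 0x601a
+ 0x1482 = 0x749c
+ 0xbf93 = 0x3430
One's complement: ~0x3430
Checksum = 0xcbcf


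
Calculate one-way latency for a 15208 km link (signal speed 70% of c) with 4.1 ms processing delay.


Speed = 0.7 * 3e5 km/s = 210000 km/s
Propagation delay = 15208 / 210000 = 0.0724 s = 72.419 ms
Processing delay = 4.1 ms
Total one-way latency = 76.519 ms


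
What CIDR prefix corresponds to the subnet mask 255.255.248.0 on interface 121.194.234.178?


Binary: 11111111.11111111.11111000.00000000
Count leading 1s
Prefix: /21


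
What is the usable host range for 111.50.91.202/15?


Network: 111.50.0.0
Broadcast: 111.51.255.255
First usable = network + 1
Last usable = broadcast - 1
Range: 111.50.0.1 to 111.51.255.254


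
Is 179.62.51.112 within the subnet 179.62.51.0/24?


Subnet network: 179.62.51.0
Test IP AND mask: 179.62.51.0
Yes, 179.62.51.112 is in 179.62.51.0/24


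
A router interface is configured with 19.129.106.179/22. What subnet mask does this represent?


/22 means 22 network bits, 10 host bits
Binary: 11111111111111111111110000000000
Mask: 255.255.252.0


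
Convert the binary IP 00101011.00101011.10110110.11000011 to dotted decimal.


00101011 = 43
00101011 = 43
10110110 = 182
11000011 = 195
IP: 43.43.182.195


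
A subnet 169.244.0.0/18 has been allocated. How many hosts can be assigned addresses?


Host bits = 32 - 18 = 14
Total addresses = 2^14 = 16384
Usable = total - 2 (network and broadcast)
Usable hosts: 16382


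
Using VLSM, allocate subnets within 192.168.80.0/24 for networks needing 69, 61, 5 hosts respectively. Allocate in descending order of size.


69 hosts -> /25 (126 usable): 192.168.80.0/25
61 hosts -> /26 (62 usable): 192.168.80.128/26
5 hosts -> /29 (6 usable): 192.168.80.192/29
Allocation: 192.168.80.0/25 (69 hosts, 126 usable); 192.168.80.128/26 (61 hosts, 62 usable); 192.168.80.192/29 (5 hosts, 6 usable)


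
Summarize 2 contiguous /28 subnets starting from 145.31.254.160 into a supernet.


Original prefix: /28
Number of subnets: 2 = 2^1
New prefix = 28 - 1 = 27
Supernet: 145.31.254.160/27


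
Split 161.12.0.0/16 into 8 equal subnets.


New prefix = 16 + 3 = 19
Each subnet has 8192 addresses
  161.12.0.0/19
  161.12.32.0/19
  161.12.64.0/19
  161.12.96.0/19
  161.12.128.0/19
  161.12.160.0/19
  161.12.192.0/19
  161.12.224.0/19
Subnets: 161.12.0.0/19, 161.12.32.0/19, 161.12.64.0/19, 161.12.96.0/19, 161.12.128.0/19, 161.12.160.0/19, 161.12.192.0/19, 161.12.224.0/19


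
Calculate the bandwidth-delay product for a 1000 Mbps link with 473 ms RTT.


BDP = bandwidth * RTT
= 1000 Mbps * 473 ms
= 1000 * 1e6 * 473 / 1000 bits
= 473000000 bits
= 59125000 bytes
= 57739.2578 KB
BDP = 473000000 bits (59125000 bytes)


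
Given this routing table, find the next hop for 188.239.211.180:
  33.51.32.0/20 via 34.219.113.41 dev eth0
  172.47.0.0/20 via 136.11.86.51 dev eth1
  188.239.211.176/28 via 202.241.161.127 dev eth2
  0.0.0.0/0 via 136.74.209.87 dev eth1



Longest prefix match for 188.239.211.180:
  /20 33.51.32.0: no
  /20 172.47.0.0: no
  /28 188.239.211.176: MATCH
  /0 0.0.0.0: MATCH
Selected: next-hop 202.241.161.127 via eth2 (matched /28)


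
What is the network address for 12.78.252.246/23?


IP:   00001100.01001110.11111100.11110110
Mask: 11111111.11111111.11111110.00000000
AND operation:
Net:  00001100.01001110.11111100.00000000
Network: 12.78.252.0/23


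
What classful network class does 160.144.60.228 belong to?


First octet: 160
Binary: 10100000
10xxxxxx -> Class B (128-191)
Class B, default mask 255.255.0.0 (/16)


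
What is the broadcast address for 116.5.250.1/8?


Network: 116.0.0.0/8
Host bits = 24
Set all host bits to 1:
Broadcast: 116.255.255.255


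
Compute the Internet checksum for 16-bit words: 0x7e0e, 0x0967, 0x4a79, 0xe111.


Sum all words (with carry folding):
+ 0x7e0e = 0x7e0e
+ 0x0967 = 0x8775
+ 0x4a79 = 0xd1ee
+ 0xe111 = 0xb300
One's complement: ~0xb300
Checksum = 0x4cff


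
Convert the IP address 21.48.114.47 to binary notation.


21 = 00010101
48 = 00110000
114 = 01110010
47 = 00101111
Binary: 00010101.00110000.01110010.00101111


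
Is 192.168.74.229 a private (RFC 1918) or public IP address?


RFC 1918 private ranges:
  10.0.0.0/8 (10.0.0.0 - 10.255.255.255)
  172.16.0.0/12 (172.16.0.0 - 172.31.255.255)
  192.168.0.0/16 (192.168.0.0 - 192.168.255.255)
Private (in 192.168.0.0/16)


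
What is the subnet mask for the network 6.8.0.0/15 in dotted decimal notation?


/15 means 15 network bits, 17 host bits
Binary: 11111111111111100000000000000000
Mask: 255.254.0.0


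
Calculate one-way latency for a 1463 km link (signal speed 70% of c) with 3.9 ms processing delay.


Speed = 0.7 * 3e5 km/s = 210000 km/s
Propagation delay = 1463 / 210000 = 0.007 s = 6.9667 ms
Processing delay = 3.9 ms
Total one-way latency = 10.8667 ms


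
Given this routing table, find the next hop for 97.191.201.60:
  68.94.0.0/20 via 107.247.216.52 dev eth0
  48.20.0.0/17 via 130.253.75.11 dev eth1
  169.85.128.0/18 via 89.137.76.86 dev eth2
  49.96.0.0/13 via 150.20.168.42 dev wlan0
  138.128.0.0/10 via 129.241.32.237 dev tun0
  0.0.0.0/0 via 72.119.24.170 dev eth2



Longest prefix match for 97.191.201.60:
  /20 68.94.0.0: no
  /17 48.20.0.0: no
  /18 169.85.128.0: no
  /13 49.96.0.0: no
  /10 138.128.0.0: no
  /0 0.0.0.0: MATCH
Selected: next-hop 72.119.24.170 via eth2 (matched /0)


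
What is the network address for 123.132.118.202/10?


IP:   01111011.10000100.01110110.11001010
Mask: 11111111.11000000.00000000.00000000
AND operation:
Net:  01111011.10000000.00000000.00000000
Network: 123.128.0.0/10


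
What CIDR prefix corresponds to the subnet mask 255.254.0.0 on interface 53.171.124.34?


Binary: 11111111.11111110.00000000.00000000
Count leading 1s
Prefix: /15


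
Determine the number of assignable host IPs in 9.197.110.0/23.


Host bits = 32 - 23 = 9
Total addresses = 2^9 = 512
Usable = total - 2 (network and broadcast)
Usable hosts: 510


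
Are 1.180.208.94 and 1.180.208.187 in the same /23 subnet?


Mask: 255.255.254.0
1.180.208.94 AND mask = 1.180.208.0
1.180.208.187 AND mask = 1.180.208.0
Yes, same subnet (1.180.208.0)


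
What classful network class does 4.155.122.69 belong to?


First octet: 4
Binary: 00000100
0xxxxxxx -> Class A (1-126)
Class A, default mask 255.0.0.0 (/8)


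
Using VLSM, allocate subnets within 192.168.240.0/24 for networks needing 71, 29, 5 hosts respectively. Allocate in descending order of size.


71 hosts -> /25 (126 usable): 192.168.240.0/25
29 hosts -> /27 (30 usable): 192.168.240.128/27
5 hosts -> /29 (6 usable): 192.168.240.160/29
Allocation: 192.168.240.0/25 (71 hosts, 126 usable); 192.168.240.128/27 (29 hosts, 30 usable); 192.168.240.160/29 (5 hosts, 6 usable)


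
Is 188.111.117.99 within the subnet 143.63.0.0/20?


Subnet network: 143.63.0.0
Test IP AND mask: 188.111.112.0
No, 188.111.117.99 is not in 143.63.0.0/20


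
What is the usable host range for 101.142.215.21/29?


Network: 101.142.215.16
Broadcast: 101.142.215.23
First usable = network + 1
Last usable = broadcast - 1
Range: 101.142.215.17 to 101.142.215.22


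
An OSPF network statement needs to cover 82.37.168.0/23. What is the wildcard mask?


Subnet mask: 255.255.254.0
Wildcard = 255.255.255.255 - subnet mask
255 - 255 = 0
255 - 255 = 0
255 - 254 = 1
255 - 0 = 255
Wildcard: 0.0.1.255


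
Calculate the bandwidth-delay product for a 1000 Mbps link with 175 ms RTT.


BDP = bandwidth * RTT
= 1000 Mbps * 175 ms
= 1000 * 1e6 * 175 / 1000 bits
= 175000000 bits
= 21875000 bytes
= 21362.3047 KB
BDP = 175000000 bits (21875000 bytes)


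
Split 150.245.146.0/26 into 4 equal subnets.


New prefix = 26 + 2 = 28
Each subnet has 16 addresses
  150.245.146.0/28
  150.245.146.16/28
  150.245.146.32/28
  150.245.146.48/28
Subnets: 150.245.146.0/28, 150.245.146.16/28, 150.245.146.32/28, 150.245.146.48/28


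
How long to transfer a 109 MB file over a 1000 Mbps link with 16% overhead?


Effective throughput = 1000 * (1 - 16/100) = 840 Mbps
File size in Mb = 109 * 8 = 872 Mb
Time = 872 / 840
Time = 1.0381 seconds


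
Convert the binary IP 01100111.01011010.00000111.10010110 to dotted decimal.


01100111 = 103
01011010 = 90
00000111 = 7
10010110 = 150
IP: 103.90.7.150


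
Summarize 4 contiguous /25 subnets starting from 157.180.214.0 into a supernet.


Original prefix: /25
Number of subnets: 4 = 2^2
New prefix = 25 - 2 = 23
Supernet: 157.180.214.0/23


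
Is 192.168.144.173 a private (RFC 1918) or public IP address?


RFC 1918 private ranges:
  10.0.0.0/8 (10.0.0.0 - 10.255.255.255)
  172.16.0.0/12 (172.16.0.0 - 172.31.255.255)
  192.168.0.0/16 (192.168.0.0 - 192.168.255.255)
Private (in 192.168.0.0/16)


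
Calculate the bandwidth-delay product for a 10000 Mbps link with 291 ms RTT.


BDP = bandwidth * RTT
= 10000 Mbps * 291 ms
= 10000 * 1e6 * 291 / 1000 bits
= 2910000000 bits
= 363750000 bytes
= 355224.6094 KB
BDP = 2910000000 bits (363750000 bytes)


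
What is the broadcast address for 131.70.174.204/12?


Network: 131.64.0.0/12
Host bits = 20
Set all host bits to 1:
Broadcast: 131.79.255.255


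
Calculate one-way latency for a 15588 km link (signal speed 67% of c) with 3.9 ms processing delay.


Speed = 0.67 * 3e5 km/s = 201000 km/s
Propagation delay = 15588 / 201000 = 0.0776 s = 77.5522 ms
Processing delay = 3.9 ms
Total one-way latency = 81.4522 ms


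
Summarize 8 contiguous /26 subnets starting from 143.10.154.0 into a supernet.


Original prefix: /26
Number of subnets: 8 = 2^3
New prefix = 26 - 3 = 23
Supernet: 143.10.154.0/23


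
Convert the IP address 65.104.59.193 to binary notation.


65 = 01000001
104 = 01101000
59 = 00111011
193 = 11000001
Binary: 01000001.01101000.00111011.11000001


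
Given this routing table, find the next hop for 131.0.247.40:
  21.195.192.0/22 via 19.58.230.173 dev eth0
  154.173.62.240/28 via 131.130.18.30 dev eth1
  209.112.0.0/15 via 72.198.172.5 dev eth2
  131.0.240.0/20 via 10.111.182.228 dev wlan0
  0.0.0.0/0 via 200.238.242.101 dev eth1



Longest prefix match for 131.0.247.40:
  /22 21.195.192.0: no
  /28 154.173.62.240: no
  /15 209.112.0.0: no
  /20 131.0.240.0: MATCH
  /0 0.0.0.0: MATCH
Selected: next-hop 10.111.182.228 via wlan0 (matched /20)


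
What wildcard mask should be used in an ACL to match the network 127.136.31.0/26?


Subnet mask: 255.255.255.192
Wildcard = 255.255.255.255 - subnet mask
255 - 255 = 0
255 - 255 = 0
255 - 255 = 0
255 - 192 = 63
Wildcard: 0.0.0.63


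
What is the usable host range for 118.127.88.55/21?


Network: 118.127.88.0
Broadcast: 118.127.95.255
First usable = network + 1
Last usable = broadcast - 1
Range: 118.127.88.1 to 118.127.95.254


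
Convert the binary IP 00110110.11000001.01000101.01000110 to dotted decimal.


00110110 = 54
11000001 = 193
01000101 = 69
01000110 = 70
IP: 54.193.69.70


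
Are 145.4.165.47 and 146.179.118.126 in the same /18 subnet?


Mask: 255.255.192.0
145.4.165.47 AND mask = 145.4.128.0
146.179.118.126 AND mask = 146.179.64.0
No, different subnets (145.4.128.0 vs 146.179.64.0)


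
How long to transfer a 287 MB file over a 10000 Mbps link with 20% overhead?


Effective throughput = 10000 * (1 - 20/100) = 8000 Mbps
File size in Mb = 287 * 8 = 2296 Mb
Time = 2296 / 8000
Time = 0.287 seconds


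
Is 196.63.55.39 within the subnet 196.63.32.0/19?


Subnet network: 196.63.32.0
Test IP AND mask: 196.63.32.0
Yes, 196.63.55.39 is in 196.63.32.0/19


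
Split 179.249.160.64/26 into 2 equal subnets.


New prefix = 26 + 1 = 27
Each subnet has 32 addresses
  179.249.160.64/27
  179.249.160.96/27
Subnets: 179.249.160.64/27, 179.249.160.96/27


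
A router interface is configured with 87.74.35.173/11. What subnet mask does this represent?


/11 means 11 network bits, 21 host bits
Binary: 11111111111000000000000000000000
Mask: 255.224.0.0


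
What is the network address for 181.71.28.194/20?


IP:   10110101.01000111.00011100.11000010
Mask: 11111111.11111111.11110000.00000000
AND operation:
Net:  10110101.01000111.00010000.00000000
Network: 181.71.16.0/20


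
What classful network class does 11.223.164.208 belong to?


First octet: 11
Binary: 00001011
0xxxxxxx -> Class A (1-126)
Class A, default mask 255.0.0.0 (/8)


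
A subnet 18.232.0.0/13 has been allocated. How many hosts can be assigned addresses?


Host bits = 32 - 13 = 19
Total addresses = 2^19 = 524288
Usable = total - 2 (network and broadcast)
Usable hosts: 524286


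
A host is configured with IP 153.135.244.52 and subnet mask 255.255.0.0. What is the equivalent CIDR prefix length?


Binary: 11111111.11111111.00000000.00000000
Count leading 1s
Prefix: /16


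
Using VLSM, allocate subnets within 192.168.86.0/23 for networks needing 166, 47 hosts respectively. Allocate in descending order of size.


166 hosts -> /24 (254 usable): 192.168.86.0/24
47 hosts -> /26 (62 usable): 192.168.87.0/26
Allocation: 192.168.86.0/24 (166 hosts, 254 usable); 192.168.87.0/26 (47 hosts, 62 usable)


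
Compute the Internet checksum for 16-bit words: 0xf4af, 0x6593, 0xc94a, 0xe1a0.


Sum all words (with carry folding):
+ 0xf4af = 0xf4af
+ 0x6593 = 0x5a43
+ 0xc94a = 0x238e
+ 0xe1a0 = 0x052f
One's complement: ~0x052f
Checksum = 0xfad0


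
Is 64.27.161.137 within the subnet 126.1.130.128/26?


Subnet network: 126.1.130.128
Test IP AND mask: 64.27.161.128
No, 64.27.161.137 is not in 126.1.130.128/26


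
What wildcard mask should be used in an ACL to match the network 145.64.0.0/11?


Subnet mask: 255.224.0.0
Wildcard = 255.255.255.255 - subnet mask
255 - 255 = 0
255 - 224 = 31
255 - 0 = 255
255 - 0 = 255
Wildcard: 0.31.255.255


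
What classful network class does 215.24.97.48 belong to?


First octet: 215
Binary: 11010111
110xxxxx -> Class C (192-223)
Class C, default mask 255.255.255.0 (/24)


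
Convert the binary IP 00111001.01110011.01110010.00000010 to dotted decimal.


00111001 = 57
01110011 = 115
01110010 = 114
00000010 = 2
IP: 57.115.114.2


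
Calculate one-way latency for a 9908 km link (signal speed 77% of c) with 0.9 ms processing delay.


Speed = 0.77 * 3e5 km/s = 231000 km/s
Propagation delay = 9908 / 231000 = 0.0429 s = 42.8918 ms
Processing delay = 0.9 ms
Total one-way latency = 43.7918 ms


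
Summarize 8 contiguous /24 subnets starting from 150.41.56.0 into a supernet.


Original prefix: /24
Number of subnets: 8 = 2^3
New prefix = 24 - 3 = 21
Supernet: 150.41.56.0/21


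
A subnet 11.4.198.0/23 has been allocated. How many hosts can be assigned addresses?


Host bits = 32 - 23 = 9
Total addresses = 2^9 = 512
Usable = total - 2 (network and broadcast)
Usable hosts: 510


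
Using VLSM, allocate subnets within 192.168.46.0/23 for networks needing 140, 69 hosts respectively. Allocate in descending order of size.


140 hosts -> /24 (254 usable): 192.168.46.0/24
69 hosts -> /25 (126 usable): 192.168.47.0/25
Allocation: 192.168.46.0/24 (140 hosts, 254 usable); 192.168.47.0/25 (69 hosts, 126 usable)


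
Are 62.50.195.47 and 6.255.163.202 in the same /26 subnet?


Mask: 255.255.255.192
62.50.195.47 AND mask = 62.50.195.0
6.255.163.202 AND mask = 6.255.163.192
No, different subnets (62.50.195.0 vs 6.255.163.192)


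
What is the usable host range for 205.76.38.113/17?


Network: 205.76.0.0
Broadcast: 205.76.127.255
First usable = network + 1
Last usable = broadcast - 1
Range: 205.76.0.1 to 205.76.127.254


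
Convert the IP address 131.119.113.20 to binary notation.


131 = 10000011
119 = 01110111
113 = 01110001
20 = 00010100
Binary: 10000011.01110111.01110001.00010100


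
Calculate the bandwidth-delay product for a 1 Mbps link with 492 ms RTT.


BDP = bandwidth * RTT
= 1 Mbps * 492 ms
= 1 * 1e6 * 492 / 1000 bits
= 492000 bits
= 61500 bytes
= 60.0586 KB
BDP = 492000 bits (61500 bytes)


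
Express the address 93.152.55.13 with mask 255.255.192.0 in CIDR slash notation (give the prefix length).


Binary: 11111111.11111111.11000000.00000000
Count leading 1s
Prefix: /18


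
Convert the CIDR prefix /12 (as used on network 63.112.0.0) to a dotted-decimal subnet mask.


/12 means 12 network bits, 20 host bits
Binary: 11111111111100000000000000000000
Mask: 255.240.0.0


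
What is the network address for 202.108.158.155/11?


IP:   11001010.01101100.10011110.10011011
Mask: 11111111.11100000.00000000.00000000
AND operation:
Net:  11001010.01100000.00000000.00000000
Network: 202.96.0.0/11


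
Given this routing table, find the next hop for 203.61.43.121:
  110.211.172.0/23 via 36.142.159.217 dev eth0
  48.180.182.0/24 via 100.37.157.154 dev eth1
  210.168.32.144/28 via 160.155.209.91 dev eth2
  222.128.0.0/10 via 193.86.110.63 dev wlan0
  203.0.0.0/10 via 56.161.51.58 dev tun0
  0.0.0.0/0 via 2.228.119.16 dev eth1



Longest prefix match for 203.61.43.121:
  /23 110.211.172.0: no
  /24 48.180.182.0: no
  /28 210.168.32.144: no
  /10 222.128.0.0: no
  /10 203.0.0.0: MATCH
  /0 0.0.0.0: MATCH
Selected: next-hop 56.161.51.58 via tun0 (matched /10)


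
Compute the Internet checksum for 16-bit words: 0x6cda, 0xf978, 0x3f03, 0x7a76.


Sum all words (with carry folding):
+ 0x6cda = 0x6cda
+ 0xf978 = 0x6653
+ 0x3f03 = 0xa556
+ 0x7a76 = 0x1fcd
One's complement: ~0x1fcd
Checksum = 0xe032


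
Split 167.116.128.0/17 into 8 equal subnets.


New prefix = 17 + 3 = 20
Each subnet has 4096 addresses
  167.116.128.0/20
  167.116.144.0/20
  167.116.160.0/20
  167.116.176.0/20
  167.116.192.0/20
  167.116.208.0/20
  167.116.224.0/20
  167.116.240.0/20
Subnets: 167.116.128.0/20, 167.116.144.0/20, 167.116.160.0/20, 167.116.176.0/20, 167.116.192.0/20, 167.116.208.0/20, 167.116.224.0/20, 167.116.240.0/20


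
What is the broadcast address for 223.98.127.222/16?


Network: 223.98.0.0/16
Host bits = 16
Set all host bits to 1:
Broadcast: 223.98.255.255


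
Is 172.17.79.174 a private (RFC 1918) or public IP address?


RFC 1918 private ranges:
  10.0.0.0/8 (10.0.0.0 - 10.255.255.255)
  172.16.0.0/12 (172.16.0.0 - 172.31.255.255)
  192.168.0.0/16 (192.168.0.0 - 192.168.255.255)
Private (in 172.16.0.0/12)


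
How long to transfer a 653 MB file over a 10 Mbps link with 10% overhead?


Effective throughput = 10 * (1 - 10/100) = 9 Mbps
File size in Mb = 653 * 8 = 5224 Mb
Time = 5224 / 9
Time = 580.4444 seconds


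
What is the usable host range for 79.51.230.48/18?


Network: 79.51.192.0
Broadcast: 79.51.255.255
First usable = network + 1
Last usable = broadcast - 1
Range: 79.51.192.1 to 79.51.255.254


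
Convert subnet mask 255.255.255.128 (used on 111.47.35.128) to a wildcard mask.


Subnet mask: 255.255.255.128
Wildcard = 255.255.255.255 - subnet mask
255 - 255 = 0
255 - 255 = 0
255 - 255 = 0
255 - 128 = 127
Wildcard: 0.0.0.127


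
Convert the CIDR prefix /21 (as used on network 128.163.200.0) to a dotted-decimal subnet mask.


/21 means 21 network bits, 11 host bits
Binary: 11111111111111111111100000000000
Mask: 255.255.248.0


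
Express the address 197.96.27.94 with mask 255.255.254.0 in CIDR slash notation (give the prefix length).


Binary: 11111111.11111111.11111110.00000000
Count leading 1s
Prefix: /23


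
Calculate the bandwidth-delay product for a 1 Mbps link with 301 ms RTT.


BDP = bandwidth * RTT
= 1 Mbps * 301 ms
= 1 * 1e6 * 301 / 1000 bits
= 301000 bits
= 37625 bytes
= 36.7432 KB
BDP = 301000 bits (37625 bytes)


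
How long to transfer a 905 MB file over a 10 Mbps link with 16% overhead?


Effective throughput = 10 * (1 - 16/100) = 8.4 Mbps
File size in Mb = 905 * 8 = 7240 Mb
Time = 7240 / 8.4
Time = 861.9048 seconds


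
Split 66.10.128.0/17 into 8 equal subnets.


New prefix = 17 + 3 = 20
Each subnet has 4096 addresses
  66.10.128.0/20
  66.10.144.0/20
  66.10.160.0/20
  66.10.176.0/20
  66.10.192.0/20
  66.10.208.0/20
  66.10.224.0/20
  66.10.240.0/20
Subnets: 66.10.128.0/20, 66.10.144.0/20, 66.10.160.0/20, 66.10.176.0/20, 66.10.192.0/20, 66.10.208.0/20, 66.10.224.0/20, 66.10.240.0/20


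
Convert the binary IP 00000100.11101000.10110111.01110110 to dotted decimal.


00000100 = 4
11101000 = 232
10110111 = 183
01110110 = 118
IP: 4.232.183.118


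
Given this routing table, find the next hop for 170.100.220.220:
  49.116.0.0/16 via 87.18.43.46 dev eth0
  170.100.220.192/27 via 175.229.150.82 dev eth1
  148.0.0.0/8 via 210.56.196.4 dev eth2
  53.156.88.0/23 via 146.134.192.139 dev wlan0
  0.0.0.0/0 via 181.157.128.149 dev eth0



Longest prefix match for 170.100.220.220:
  /16 49.116.0.0: no
  /27 170.100.220.192: MATCH
  /8 148.0.0.0: no
  /23 53.156.88.0: no
  /0 0.0.0.0: MATCH
Selected: next-hop 175.229.150.82 via eth1 (matched /27)


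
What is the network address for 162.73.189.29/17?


IP:   10100010.01001001.10111101.00011101
Mask: 11111111.11111111.10000000.00000000
AND operation:
Net:  10100010.01001001.10000000.00000000
Network: 162.73.128.0/17


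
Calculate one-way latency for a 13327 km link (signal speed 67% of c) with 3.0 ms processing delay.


Speed = 0.67 * 3e5 km/s = 201000 km/s
Propagation delay = 13327 / 201000 = 0.0663 s = 66.3035 ms
Processing delay = 3.0 ms
Total one-way latency = 69.3035 ms


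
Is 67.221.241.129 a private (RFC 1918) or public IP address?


RFC 1918 private ranges:
  10.0.0.0/8 (10.0.0.0 - 10.255.255.255)
  172.16.0.0/12 (172.16.0.0 - 172.31.255.255)
  192.168.0.0/16 (192.168.0.0 - 192.168.255.255)
Public (not in any RFC 1918 range)


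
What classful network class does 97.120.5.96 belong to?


First octet: 97
Binary: 01100001
0xxxxxxx -> Class A (1-126)
Class A, default mask 255.0.0.0 (/8)


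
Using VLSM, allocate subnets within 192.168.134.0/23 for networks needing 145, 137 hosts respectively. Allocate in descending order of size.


145 hosts -> /24 (254 usable): 192.168.134.0/24
137 hosts -> /24 (254 usable): 192.168.135.0/24
Allocation: 192.168.134.0/24 (145 hosts, 254 usable); 192.168.135.0/24 (137 hosts, 254 usable)


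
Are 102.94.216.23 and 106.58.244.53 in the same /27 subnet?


Mask: 255.255.255.224
102.94.216.23 AND mask = 102.94.216.0
106.58.244.53 AND mask = 106.58.244.32
No, different subnets (102.94.216.0 vs 106.58.244.32)


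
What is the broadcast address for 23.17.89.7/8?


Network: 23.0.0.0/8
Host bits = 24
Set all host bits to 1:
Broadcast: 23.255.255.255


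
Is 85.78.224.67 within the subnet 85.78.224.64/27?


Subnet network: 85.78.224.64
Test IP AND mask: 85.78.224.64
Yes, 85.78.224.67 is in 85.78.224.64/27


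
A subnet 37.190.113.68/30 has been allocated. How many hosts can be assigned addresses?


Host bits = 32 - 30 = 2
Total addresses = 2^2 = 4
Usable = total - 2 (network and broadcast)
Usable hosts: 2


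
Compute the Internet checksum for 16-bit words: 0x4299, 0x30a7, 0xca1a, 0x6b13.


Sum all words (with carry folding):
+ 0x4299 = 0x4299
+ 0x30a7 = 0x7340
+ 0xca1a = 0x3d5b
+ 0x6b13 = 0xa86e
One's complement: ~0xa86e
Checksum = 0x5791


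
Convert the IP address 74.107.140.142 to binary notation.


74 = 01001010
107 = 01101011
140 = 10001100
142 = 10001110
Binary: 01001010.01101011.10001100.10001110


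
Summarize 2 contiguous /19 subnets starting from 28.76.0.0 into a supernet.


Original prefix: /19
Number of subnets: 2 = 2^1
New prefix = 19 - 1 = 18
Supernet: 28.76.0.0/18


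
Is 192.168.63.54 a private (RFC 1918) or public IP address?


RFC 1918 private ranges:
  10.0.0.0/8 (10.0.0.0 - 10.255.255.255)
  172.16.0.0/12 (172.16.0.0 - 172.31.255.255)
  192.168.0.0/16 (192.168.0.0 - 192.168.255.255)
Private (in 192.168.0.0/16)


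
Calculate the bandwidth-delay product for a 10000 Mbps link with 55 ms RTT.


BDP = bandwidth * RTT
= 10000 Mbps * 55 ms
= 10000 * 1e6 * 55 / 1000 bits
= 550000000 bits
= 68750000 bytes
= 67138.6719 KB
BDP = 550000000 bits (68750000 bytes)


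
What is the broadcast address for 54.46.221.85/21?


Network: 54.46.216.0/21
Host bits = 11
Set all host bits to 1:
Broadcast: 54.46.223.255


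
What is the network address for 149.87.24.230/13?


IP:   10010101.01010111.00011000.11100110
Mask: 11111111.11111000.00000000.00000000
AND operation:
Net:  10010101.01010000.00000000.00000000
Network: 149.80.0.0/13


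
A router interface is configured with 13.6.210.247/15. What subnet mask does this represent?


/15 means 15 network bits, 17 host bits
Binary: 11111111111111100000000000000000
Mask: 255.254.0.0


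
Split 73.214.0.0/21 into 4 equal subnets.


New prefix = 21 + 2 = 23
Each subnet has 512 addresses
  73.214.0.0/23
  73.214.2.0/23
  73.214.4.0/23
  73.214.6.0/23
Subnets: 73.214.0.0/23, 73.214.2.0/23, 73.214.4.0/23, 73.214.6.0/23


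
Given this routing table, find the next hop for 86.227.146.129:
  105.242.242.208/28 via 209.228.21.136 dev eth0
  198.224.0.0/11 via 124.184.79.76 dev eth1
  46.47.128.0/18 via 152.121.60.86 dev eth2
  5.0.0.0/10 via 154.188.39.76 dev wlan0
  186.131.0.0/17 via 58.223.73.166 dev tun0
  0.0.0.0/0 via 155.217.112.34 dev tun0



Longest prefix match for 86.227.146.129:
  /28 105.242.242.208: no
  /11 198.224.0.0: no
  /18 46.47.128.0: no
  /10 5.0.0.0: no
  /17 186.131.0.0: no
  /0 0.0.0.0: MATCH
Selected: next-hop 155.217.112.34 via tun0 (matched /0)


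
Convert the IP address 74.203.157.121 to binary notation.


74 = 01001010
203 = 11001011
157 = 10011101
121 = 01111001
Binary: 01001010.11001011.10011101.01111001


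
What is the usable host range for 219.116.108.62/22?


Network: 219.116.108.0
Broadcast: 219.116.111.255
First usable = network + 1
Last usable = broadcast - 1
Range: 219.116.108.1 to 219.116.111.254


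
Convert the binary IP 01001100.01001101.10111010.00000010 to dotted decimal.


01001100 = 76
01001101 = 77
10111010 = 186
00000010 = 2
IP: 76.77.186.2


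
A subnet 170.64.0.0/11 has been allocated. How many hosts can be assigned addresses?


Host bits = 32 - 11 = 21
Total addresses = 2^21 = 2097152
Usable = total - 2 (network and broadcast)
Usable hosts: 2097150


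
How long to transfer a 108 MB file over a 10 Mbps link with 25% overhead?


Effective throughput = 10 * (1 - 25/100) = 7.5 Mbps
File size in Mb = 108 * 8 = 864 Mb
Time = 864 / 7.5
Time = 115.2 seconds
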